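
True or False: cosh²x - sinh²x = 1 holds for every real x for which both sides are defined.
True.

Claim: cosh²x - sinh²x = 1.
Reasoning: With cosh(x) = (e^x + e^-x)/2 and sinh(x) = (e^x - e^-x)/2: cosh²x = (e^(2x) + 2 + e^(-2x))/4 and sinh²x = (e^(2x) - 2 + e^(-2x))/4. Subtracting leaves 4/4 = 1.
So the two sides agree for every real x for which both sides are defined.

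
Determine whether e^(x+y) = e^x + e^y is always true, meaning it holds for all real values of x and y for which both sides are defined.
No, this is NOT an identity.

Claim: e^(x+y) = e^x + e^y.
Test a specific point where both sides are defined: x = -2, y = 3/2.
LHS = e^(x+y) ≈ 0.6065
RHS = e^x + e^y ≈ 4.6170
Since 0.6065 ≠ 4.6170, the equation fails at this point, so it cannot hold for all real values of x and y for which both sides are defined.
The correct rule is e^(x+y) = e^x · e^y (a product, not a sum).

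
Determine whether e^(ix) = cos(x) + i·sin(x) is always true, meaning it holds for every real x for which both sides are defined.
Yes, this is an identity.

Claim: e^(ix) = cos(x) + i·sin(x).
Reasoning: Euler's formula. Expand e^(ix) = Σ (ix)^k / k!. Since i² = -1, the even-k terms are Σ (-1)^m x^(2m)/(2m)! = cos(x) and the odd-k terms are i · Σ (-1)^m x^(2m+1)/(2m+1)! = i·sin(x).
So the two sides agree for every real x for which both sides are defined.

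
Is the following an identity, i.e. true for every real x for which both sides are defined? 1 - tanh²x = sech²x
Claim: 1 - tanh²x = sech²x.
Reasoning: Divide cosh²x - sinh²x = 1 through by cosh²x (never zero): 1 - tanh²x = 1/cosh²x = sech²x.
So the two sides agree for every real x for which both sides are defined.

Conclusion: Yes, this is an identity.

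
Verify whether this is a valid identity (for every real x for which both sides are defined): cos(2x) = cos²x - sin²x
Claim: cos(2x) = cos²x - sin²x.
Reasoning: Put y = x in the addition formula cos(x+y) = cos(x)cos(y) - sin(x)sin(y): cos(2x) = cos²x - sin²x.
So the two sides agree for every real x for which both sides are defined.

Conclusion: Yes, this is an identity.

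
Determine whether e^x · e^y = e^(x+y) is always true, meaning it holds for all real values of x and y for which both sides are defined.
Claim: e^x · e^y = e^(x+y).
Reasoning: This is the law of exponents for a common base: multiplying powers adds exponents. E.g. from the series, (Σ x^j/j!)(Σ y^k/k!) = Σ_m (Σ_{j+k=m} x^j y^k/(j!k!)) = Σ_m (x+y)^m/m! by the binomial theorem.
So the two sides agree for all real values of x and y for which both sides are defined.

Conclusion: Yes, this is an identity.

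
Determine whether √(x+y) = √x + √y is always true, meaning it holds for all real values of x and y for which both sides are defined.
Claim: √(x+y) = √x + √y.
Test a specific point where both sides are defined: x = 1, y = 3/2.
LHS = √(x+y) ≈ 1.5811
RHS = √x + √y ≈ 2.2247
Since 1.5811 ≠ 2.2247, the equation fails at this point, so it cannot hold for all real values of x and y for which both sides are defined.
Squaring the right side gives x + 2√(xy) + y, not x + y.

Conclusion: No, this is NOT an identity.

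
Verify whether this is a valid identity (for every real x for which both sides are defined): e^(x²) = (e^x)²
No, this is NOT an identity.

Claim: e^(x²) = (e^x)².
Test a specific point where both sides are defined: x = -2.
LHS = e^(x²) ≈ 54.5982
RHS = (e^x)² ≈ 0.0183
Since 54.5982 ≠ 0.0183, the equation fails at this point, so it cannot hold for every real x for which both sides are defined.
(e^x)² = e^(2x), and 2x ≠ x² in general.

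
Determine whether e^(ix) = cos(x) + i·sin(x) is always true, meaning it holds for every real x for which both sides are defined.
Claim: e^(ix) = cos(x) + i·sin(x).
Reasoning: Euler's formula. Expand e^(ix) = Σ (ix)^k / k!. Since i² = -1, the even-k terms are Σ (-1)^m x^(2m)/(2m)! = cos(x) and the odd-k terms are i · Σ (-1)^m x^(2m+1)/(2m+1)! = i·sin(x).
So the two sides agree for every real x for which both sides are defined.

Conclusion: Yes, this is an identity.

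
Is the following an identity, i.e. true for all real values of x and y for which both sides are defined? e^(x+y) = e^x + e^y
No, this is NOT an identity.

Claim: e^(x+y) = e^x + e^y.
Test a specific point where both sides are defined: x = -3, y = -2.
LHS = e^(x+y) ≈ 0.0067
RHS = e^x + e^y ≈ 0.1851
Since 0.0067 ≠ 0.1851, the equation fails at this point, so it cannot hold for all real values of x and y for which both sides are defined.
The correct rule is e^(x+y) = e^x · e^y (a product, not a sum).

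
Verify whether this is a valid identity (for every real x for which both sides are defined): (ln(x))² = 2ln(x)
Claim: (ln(x))² = 2ln(x).
Test a specific point where both sides are defined: x = 1/2.
LHS = (ln(x))² ≈ 0.4805
RHS = 2ln(x) ≈ -1.3863
Since 0.4805 ≠ -1.3863, the equation fails at this point, so it cannot hold for every real x for which both sides are defined.
2ln(x) equals ln(x²), which is not the same as (ln x)².

Conclusion: No, this is NOT an identity.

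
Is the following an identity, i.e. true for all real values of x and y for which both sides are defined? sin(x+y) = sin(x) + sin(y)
Claim: sin(x+y) = sin(x) + sin(y).
Test a specific point where both sides are defined: x = π/4, y = π/6.
LHS = sin(x+y) ≈ 0.9659
RHS = sin(x) + sin(y) ≈ 1.2071
Since 0.9659 ≠ 1.2071, the equation fails at this point, so it cannot hold for all real values of x and y for which both sides are defined.
The correct expansion is sin(x+y) = sin(x)cos(y) + cos(x)sin(y); sine is not additive.

Conclusion: No, this is NOT an identity.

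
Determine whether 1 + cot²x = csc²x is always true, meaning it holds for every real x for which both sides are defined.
Yes, this is an identity.

Claim: 1 + cot²x = csc²x.
Reasoning: Start from sin²x + cos²x = 1 and divide every term by sin²x (allowed wherever cot x and csc x are defined): 1 + cot²x = 1/sin²x = csc²x.
So the two sides agree for every real x for which both sides are defined.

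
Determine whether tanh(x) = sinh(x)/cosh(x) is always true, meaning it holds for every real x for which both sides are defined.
Claim: tanh(x) = sinh(x)/cosh(x).
Reasoning: tanh(x) is defined as sinh(x)/cosh(x) = (e^x - e^-x)/(e^x + e^-x); cosh(x) ≥ 1 is never zero, so this holds for every real x.
So the two sides agree for every real x for which both sides are defined.

Conclusion: Yes, this is an identity.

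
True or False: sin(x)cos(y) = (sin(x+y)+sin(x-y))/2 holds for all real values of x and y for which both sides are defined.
True.

Claim: sin(x)cos(y) = (sin(x+y)+sin(x-y))/2.
Reasoning: sin(x+y) = sin(x)cos(y) + cos(x)sin(y) and sin(x-y) = sin(x)cos(y) - cos(x)sin(y). Adding, sin(x+y) + sin(x-y) = 2sin(x)cos(y); divide by 2.
So the two sides agree for all real values of x and y for which both sides are defined.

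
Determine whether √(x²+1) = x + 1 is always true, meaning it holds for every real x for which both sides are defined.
No, this is NOT an identity.

Claim: √(x²+1) = x + 1.
Test a specific point where both sides are defined: x = 3/2.
LHS = √(x²+1) ≈ 1.8028
RHS = x + 1 ≈ 2.5000
Since 1.8028 ≠ 2.5000, the equation fails at this point, so it cannot hold for every real x for which both sides are defined.
(x+1)² = x² + 2x + 1 ≠ x² + 1 unless x = 0.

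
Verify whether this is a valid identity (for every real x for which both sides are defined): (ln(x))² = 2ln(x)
Claim: (ln(x))² = 2ln(x).
Test a specific point where both sides are defined: x = 3.
LHS = (ln(x))² ≈ 1.2069
RHS = 2ln(x) ≈ 2.1972
Since 1.2069 ≠ 2.1972, the equation fails at this point, so it cannot hold for every real x for which both sides are defined.
2ln(x) equals ln(x²), which is not the same as (ln x)².

Conclusion: No, this is NOT an identity.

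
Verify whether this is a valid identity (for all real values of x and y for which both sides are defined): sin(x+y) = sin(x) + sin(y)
Claim: sin(x+y) = sin(x) + sin(y).
Test a specific point where both sides are defined: x = π/2, y = π/2.
LHS = sin(x+y) ≈ 0.0000
RHS = sin(x) + sin(y) ≈ 2.0000
Since 0.0000 ≠ 2.0000, the equation fails at this point, so it cannot hold for all real values of x and y for which both sides are defined.
The correct expansion is sin(x+y) = sin(x)cos(y) + cos(x)sin(y); sine is not additive.

Conclusion: No, this is NOT an identity.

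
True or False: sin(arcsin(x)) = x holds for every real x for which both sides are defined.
True.

Claim: sin(arcsin(x)) = x.
Reasoning: For -1 ≤ x ≤ 1 (where arcsin is defined), arcsin(x) is by definition an angle whose sine equals x. Taking the sine of that angle returns x. (Note the other order, arcsin(sin x) = x, is NOT an identity.)
So the two sides agree for every real x for which both sides are defined.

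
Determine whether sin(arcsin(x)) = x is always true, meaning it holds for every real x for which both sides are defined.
Yes, this is an identity.

Claim: sin(arcsin(x)) = x.
Reasoning: For -1 ≤ x ≤ 1 (where arcsin is defined), arcsin(x) is by definition an angle whose sine equals x. Taking the sine of that angle returns x. (Note the other order, arcsin(sin x) = x, is NOT an identity.)
So the two sides agree for every real x for which both sides are defined.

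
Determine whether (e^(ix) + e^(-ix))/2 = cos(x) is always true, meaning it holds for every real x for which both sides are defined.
Yes, this is an identity.

Claim: (e^(ix) + e^(-ix))/2 = cos(x).
Reasoning: By Euler's formula e^(ix) = cos(x) + i·sin(x) and e^(-ix) = cos(x) - i·sin(x). Adding cancels the sine terms: e^(ix) + e^(-ix) = 2cos(x); divide by 2.
So the two sides agree for every real x for which both sides are defined.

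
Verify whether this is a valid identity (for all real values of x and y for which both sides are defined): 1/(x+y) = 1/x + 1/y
Claim: 1/(x+y) = 1/x + 1/y.
Test a specific point where both sides are defined: x = 5, y = 2.
LHS = 1/(x+y) ≈ 0.1429
RHS = 1/x + 1/y ≈ 0.7000
Since 0.1429 ≠ 0.7000, the equation fails at this point, so it cannot hold for all real values of x and y for which both sides are defined.
1/x + 1/y = (x+y)/(xy), which is not 1/(x+y).

Conclusion: No, this is NOT an identity.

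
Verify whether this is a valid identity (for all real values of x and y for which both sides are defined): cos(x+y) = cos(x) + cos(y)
No, this is NOT an identity.

Claim: cos(x+y) = cos(x) + cos(y).
Test a specific point where both sides are defined: x = π, y = π/2.
LHS = cos(x+y) ≈ 0.0000
RHS = cos(x) + cos(y) ≈ -1.0000
Since 0.0000 ≠ -1.0000, the equation fails at this point, so it cannot hold for all real values of x and y for which both sides are defined.
The correct expansion is cos(x+y) = cos(x)cos(y) - sin(x)sin(y); cosine is not additive.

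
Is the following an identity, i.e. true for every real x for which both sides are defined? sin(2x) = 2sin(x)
Claim: sin(2x) = 2sin(x).
Test a specific point where both sides are defined: x = -π/4.
LHS = sin(2x) ≈ -1.0000
RHS = 2sin(x) ≈ -1.4142
Since -1.0000 ≠ -1.4142, the equation fails at this point, so it cannot hold for every real x for which both sides are defined.
The correct double-angle formula is sin(2x) = 2sin(x)cos(x).

Conclusion: No, this is NOT an identity.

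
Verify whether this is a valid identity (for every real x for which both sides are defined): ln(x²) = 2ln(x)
Claim: ln(x²) = 2ln(x).
Reasoning: The right side requires x > 0. For x > 0, x² = (e^(ln x))² = e^(2ln x), so ln(x²) = 2ln(x). (For x < 0 the right side is undefined, so those values are outside the claim.)
So the two sides agree for every real x for which both sides are defined.

Conclusion: Yes, this is an identity.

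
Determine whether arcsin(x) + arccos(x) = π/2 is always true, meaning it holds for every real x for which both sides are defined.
Yes, this is an identity.

Claim: arcsin(x) + arccos(x) = π/2.
Reasoning: Both sides are defined for -1 ≤ x ≤ 1. Let θ = arcsin(x), so sin θ = x and θ ∈ [-π/2, π/2]. Then cos(π/2 - θ) = sin θ = x and π/2 - θ ∈ [0, π], which is exactly the range of arccos, so arccos(x) = π/2 - θ. Adding: arcsin(x) + arccos(x) = θ + (π/2 - θ) = π/2.
So the two sides agree for every real x for which both sides are defined.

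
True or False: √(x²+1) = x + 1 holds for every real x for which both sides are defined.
Claim: √(x²+1) = x + 1.
Test a specific point where both sides are defined: x = 5.
LHS = √(x²+1) ≈ 5.0990
RHS = x + 1 ≈ 6.0000
Since 5.0990 ≠ 6.0000, the equation fails at this point, so it cannot hold for every real x for which both sides are defined.
(x+1)² = x² + 2x + 1 ≠ x² + 1 unless x = 0.

Conclusion: False.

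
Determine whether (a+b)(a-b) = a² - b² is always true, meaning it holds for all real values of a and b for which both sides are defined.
Claim: (a+b)(a-b) = a² - b².
Reasoning: Expand: (a+b)(a-b) = a² - ab + ba - b² = a² - b² (the cross terms cancel).
So the two sides agree for all real values of a and b for which both sides are defined.

Conclusion: Yes, this is an identity.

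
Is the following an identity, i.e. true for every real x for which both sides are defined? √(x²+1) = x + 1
No, this is NOT an identity.

Claim: √(x²+1) = x + 1.
Test a specific point where both sides are defined: x = 2.
LHS = √(x²+1) ≈ 2.2361
RHS = x + 1 ≈ 3.0000
Since 2.2361 ≠ 3.0000, the equation fails at this point, so it cannot hold for every real x for which both sides are defined.
(x+1)² = x² + 2x + 1 ≠ x² + 1 unless x = 0.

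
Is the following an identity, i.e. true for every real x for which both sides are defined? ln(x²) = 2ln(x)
Claim: ln(x²) = 2ln(x).
Reasoning: The right side requires x > 0. For x > 0, x² = (e^(ln x))² = e^(2ln x), so ln(x²) = 2ln(x). (For x < 0 the right side is undefined, so those values are outside the claim.)
So the two sides agree for every real x for which both sides are defined.

Conclusion: Yes, this is an identity.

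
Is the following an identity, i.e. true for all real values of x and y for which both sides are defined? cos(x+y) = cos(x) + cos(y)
No, this is NOT an identity.

Claim: cos(x+y) = cos(x) + cos(y).
Test a specific point where both sides are defined: x = π/4, y = 2π/3.
LHS = cos(x+y) ≈ -0.9659
RHS = cos(x) + cos(y) ≈ 0.2071
Since -0.9659 ≠ 0.2071, the equation fails at this point, so it cannot hold for all real values of x and y for which both sides are defined.
The correct expansion is cos(x+y) = cos(x)cos(y) - sin(x)sin(y); cosine is not additive.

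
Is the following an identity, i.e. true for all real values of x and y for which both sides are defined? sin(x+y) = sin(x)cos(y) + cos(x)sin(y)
Yes, this is an identity.

Claim: sin(x+y) = sin(x)cos(y) + cos(x)sin(y).
Reasoning: By Euler's formula e^(i(x+y)) = e^(ix)·e^(iy) = (cos x + i·sin x)(cos y + i·sin y). The imaginary part of the left side is sin(x+y); the imaginary part of the product is sin(x)cos(y) + cos(x)sin(y).
So the two sides agree for all real values of x and y for which both sides are defined.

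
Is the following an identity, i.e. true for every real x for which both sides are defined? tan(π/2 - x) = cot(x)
Claim: tan(π/2 - x) = cot(x).
Reasoning: tan(π/2 - x) = sin(π/2 - x)/cos(π/2 - x) = cos(x)/sin(x) = cot(x), using the cofunction identities sin(π/2 - x) = cos(x) and cos(π/2 - x) = sin(x).
So the two sides agree for every real x for which both sides are defined.

Conclusion: Yes, this is an identity.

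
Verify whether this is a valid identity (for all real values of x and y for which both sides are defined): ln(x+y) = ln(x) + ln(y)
Claim: ln(x+y) = ln(x) + ln(y).
Test a specific point where both sides are defined: x = 5, y = 3.
LHS = ln(x+y) ≈ 2.0794
RHS = ln(x) + ln(y) ≈ 2.7081
Since 2.0794 ≠ 2.7081, the equation fails at this point, so it cannot hold for all real values of x and y for which both sides are defined.
ln(x) + ln(y) = ln(xy), not ln(x+y).

Conclusion: No, this is NOT an identity.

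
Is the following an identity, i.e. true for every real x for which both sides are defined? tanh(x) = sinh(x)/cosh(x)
Claim: tanh(x) = sinh(x)/cosh(x).
Reasoning: tanh(x) is defined as sinh(x)/cosh(x) = (e^x - e^-x)/(e^x + e^-x); cosh(x) ≥ 1 is never zero, so this holds for every real x.
So the two sides agree for every real x for which both sides are defined.

Conclusion: Yes, this is an identity.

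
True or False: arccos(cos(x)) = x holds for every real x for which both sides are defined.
Claim: arccos(cos(x)) = x.
Test a specific point where both sides are defined: x = -π/2.
LHS = arccos(cos(x)) ≈ 1.5708
RHS = x ≈ -1.5708
Since 1.5708 ≠ -1.5708, the equation fails at this point, so it cannot hold for every real x for which both sides are defined.
arccos only returns values in [0, π], so arccos(cos(x)) = x holds only for x in that interval, not for all real x.

Conclusion: False.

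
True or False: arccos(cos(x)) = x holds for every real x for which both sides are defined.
False.

Claim: arccos(cos(x)) = x.
Test a specific point where both sides are defined: x = -π/2.
LHS = arccos(cos(x)) ≈ 1.5708
RHS = x ≈ -1.5708
Since 1.5708 ≠ -1.5708, the equation fails at this point, so it cannot hold for every real x for which both sides are defined.
arccos only returns values in [0, π], so arccos(cos(x)) = x holds only for x in that interval, not for all real x.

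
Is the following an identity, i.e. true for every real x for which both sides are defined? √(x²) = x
No, this is NOT an identity.

Claim: √(x²) = x.
Test a specific point where both sides are defined: x = -1.
LHS = √(x²) ≈ 1.0000
RHS = x ≈ -1.0000
Since 1.0000 ≠ -1.0000, the equation fails at this point, so it cannot hold for every real x for which both sides are defined.
√(x²) = |x|, which differs from x whenever x < 0 (both sides are defined for every real x).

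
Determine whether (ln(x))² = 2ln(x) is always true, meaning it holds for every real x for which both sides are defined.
No, this is NOT an identity.

Claim: (ln(x))² = 2ln(x).
Test a specific point where both sides are defined: x = 4.
LHS = (ln(x))² ≈ 1.9218
RHS = 2ln(x) ≈ 2.7726
Since 1.9218 ≠ 2.7726, the equation fails at this point, so it cannot hold for every real x for which both sides are defined.
2ln(x) equals ln(x²), which is not the same as (ln x)².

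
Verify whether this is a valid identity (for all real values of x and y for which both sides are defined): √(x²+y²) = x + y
No, this is NOT an identity.

Claim: √(x²+y²) = x + y.
Test a specific point where both sides are defined: x = 1, y = 5.
LHS = √(x²+y²) ≈ 5.0990
RHS = x + y ≈ 6.0000
Since 5.0990 ≠ 6.0000, the equation fails at this point, so it cannot hold for all real values of x and y for which both sides are defined.
(x+y)² = x² + 2xy + y², not x² + y², so the square root does not split this way.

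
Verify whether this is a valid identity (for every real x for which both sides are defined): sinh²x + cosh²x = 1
No, this is NOT an identity.

Claim: sinh²x + cosh²x = 1.
Test a specific point where both sides are defined: x = 4.
LHS = sinh²x + cosh²x ≈ 1490.4792
RHS = 1 ≈ 1.0000
Since 1490.4792 ≠ 1.0000, the equation fails at this point, so it cannot hold for every real x for which both sides are defined.
The correct hyperbolic identity is cosh²x - sinh²x = 1 (a difference); the sum sinh²x + cosh²x equals cosh(2x).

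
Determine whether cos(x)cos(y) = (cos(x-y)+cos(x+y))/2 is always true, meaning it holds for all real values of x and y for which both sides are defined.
Claim: cos(x)cos(y) = (cos(x-y)+cos(x+y))/2.
Reasoning: cos(x-y) = cos(x)cos(y) + sin(x)sin(y) and cos(x+y) = cos(x)cos(y) - sin(x)sin(y). Adding, cos(x-y) + cos(x+y) = 2cos(x)cos(y); divide by 2.
So the two sides agree for all real values of x and y for which both sides are defined.

Conclusion: Yes, this is an identity.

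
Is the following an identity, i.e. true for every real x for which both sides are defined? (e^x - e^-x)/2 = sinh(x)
Yes, this is an identity.

Claim: (e^x - e^-x)/2 = sinh(x).
Reasoning: This is exactly the definition of the hyperbolic sine: sinh(x) := (e^x - e^-x)/2.
So the two sides agree for every real x for which both sides are defined.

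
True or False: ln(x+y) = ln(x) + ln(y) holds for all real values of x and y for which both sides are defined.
False.

Claim: ln(x+y) = ln(x) + ln(y).
Test a specific point where both sides are defined: x = 5, y = 1/2.
LHS = ln(x+y) ≈ 1.7047
RHS = ln(x) + ln(y) ≈ 0.9163
Since 1.7047 ≠ 0.9163, the equation fails at this point, so it cannot hold for all real values of x and y for which both sides are defined.
ln(x) + ln(y) = ln(xy), not ln(x+y).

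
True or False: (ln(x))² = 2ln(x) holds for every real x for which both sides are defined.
False.

Claim: (ln(x))² = 2ln(x).
Test a specific point where both sides are defined: x = 1/2.
LHS = (ln(x))² ≈ 0.4805
RHS = 2ln(x) ≈ -1.3863
Since 0.4805 ≠ -1.3863, the equation fails at this point, so it cannot hold for every real x for which both sides are defined.
2ln(x) equals ln(x²), which is not the same as (ln x)².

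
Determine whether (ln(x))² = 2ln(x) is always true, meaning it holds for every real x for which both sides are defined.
No, this is NOT an identity.

Claim: (ln(x))² = 2ln(x).
Test a specific point where both sides are defined: x = 3.
LHS = (ln(x))² ≈ 1.2069
RHS = 2ln(x) ≈ 2.1972
Since 1.2069 ≠ 2.1972, the equation fails at this point, so it cannot hold for every real x for which both sides are defined.
2ln(x) equals ln(x²), which is not the same as (ln x)².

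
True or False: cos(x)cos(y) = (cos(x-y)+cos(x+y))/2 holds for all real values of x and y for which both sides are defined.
Claim: cos(x)cos(y) = (cos(x-y)+cos(x+y))/2.
Reasoning: cos(x-y) = cos(x)cos(y) + sin(x)sin(y) and cos(x+y) = cos(x)cos(y) - sin(x)sin(y). Adding, cos(x-y) + cos(x+y) = 2cos(x)cos(y); divide by 2.
So the two sides agree for all real values of x and y for which both sides are defined.

Conclusion: True.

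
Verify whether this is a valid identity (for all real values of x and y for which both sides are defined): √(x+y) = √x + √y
Claim: √(x+y) = √x + √y.
Test a specific point where both sides are defined: x = 3, y = 2.
LHS = √(x+y) ≈ 2.2361
RHS = √x + √y ≈ 3.1463
Since 2.2361 ≠ 3.1463, the equation fails at this point, so it cannot hold for all real values of x and y for which both sides are defined.
Squaring the right side gives x + 2√(xy) + y, not x + y.

Conclusion: No, this is NOT an identity.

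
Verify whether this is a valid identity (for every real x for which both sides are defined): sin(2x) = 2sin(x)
Claim: sin(2x) = 2sin(x).
Test a specific point where both sides are defined: x = -π/2.
LHS = sin(2x) ≈ 0.0000
RHS = 2sin(x) ≈ -2.0000
Since 0.0000 ≠ -2.0000, the equation fails at this point, so it cannot hold for every real x for which both sides are defined.
The correct double-angle formula is sin(2x) = 2sin(x)cos(x).

Conclusion: No, this is NOT an identity.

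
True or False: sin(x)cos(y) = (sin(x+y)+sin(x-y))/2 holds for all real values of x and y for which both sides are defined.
True.

Claim: sin(x)cos(y) = (sin(x+y)+sin(x-y))/2.
Reasoning: sin(x+y) = sin(x)cos(y) + cos(x)sin(y) and sin(x-y) = sin(x)cos(y) - cos(x)sin(y). Adding, sin(x+y) + sin(x-y) = 2sin(x)cos(y); divide by 2.
So the two sides agree for all real values of x and y for which both sides are defined.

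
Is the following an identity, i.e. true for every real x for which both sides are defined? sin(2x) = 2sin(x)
Claim: sin(2x) = 2sin(x).
Test a specific point where both sides are defined: x = -π/3.
LHS = sin(2x) ≈ -0.8660
RHS = 2sin(x) ≈ -1.7321
Since -0.8660 ≠ -1.7321, the equation fails at this point, so it cannot hold for every real x for which both sides are defined.
The correct double-angle formula is sin(2x) = 2sin(x)cos(x).

Conclusion: No, this is NOT an identity.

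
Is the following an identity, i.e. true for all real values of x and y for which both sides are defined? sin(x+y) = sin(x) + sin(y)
Claim: sin(x+y) = sin(x) + sin(y).
Test a specific point where both sides are defined: x = π/4, y = π/2.
LHS = sin(x+y) ≈ 0.7071
RHS = sin(x) + sin(y) ≈ 1.7071
Since 0.7071 ≠ 1.7071, the equation fails at this point, so it cannot hold for all real values of x and y for which both sides are defined.
The correct expansion is sin(x+y) = sin(x)cos(y) + cos(x)sin(y); sine is not additive.

Conclusion: No, this is NOT an identity.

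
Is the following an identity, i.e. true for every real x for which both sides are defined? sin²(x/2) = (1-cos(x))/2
Yes, this is an identity.

Claim: sin²(x/2) = (1-cos(x))/2.
Reasoning: Use cos(2θ) = 1 - 2sin²θ with θ = x/2: cos(x) = 1 - 2sin²(x/2). Solving for sin²(x/2) gives (1 - cos(x))/2.
So the two sides agree for every real x for which both sides are defined.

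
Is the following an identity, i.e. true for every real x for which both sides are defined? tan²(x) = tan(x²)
No, this is NOT an identity.

Claim: tan²(x) = tan(x²).
Test a specific point where both sides are defined: x = π.
LHS = tan²(x) ≈ 0.0000
RHS = tan(x²) ≈ 0.4767
Since 0.0000 ≠ 0.4767, the equation fails at this point, so it cannot hold for every real x for which both sides are defined.
tan²(x) means (tan x)², squaring the output; tan(x²) squares the input. These are different functions.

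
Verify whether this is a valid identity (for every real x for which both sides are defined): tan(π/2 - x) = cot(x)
Yes, this is an identity.

Claim: tan(π/2 - x) = cot(x).
Reasoning: tan(π/2 - x) = sin(π/2 - x)/cos(π/2 - x) = cos(x)/sin(x) = cot(x), using the cofunction identities sin(π/2 - x) = cos(x) and cos(π/2 - x) = sin(x).
So the two sides agree for every real x for which both sides are defined.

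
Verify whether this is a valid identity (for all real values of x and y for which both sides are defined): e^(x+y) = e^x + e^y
Claim: e^(x+y) = e^x + e^y.
Test a specific point where both sides are defined: x = 3/2, y = -1.
LHS = e^(x+y) ≈ 1.6487
RHS = e^x + e^y ≈ 4.8496
Since 1.6487 ≠ 4.8496, the equation fails at this point, so it cannot hold for all real values of x and y for which both sides are defined.
The correct rule is e^(x+y) = e^x · e^y (a product, not a sum).

Conclusion: No, this is NOT an identity.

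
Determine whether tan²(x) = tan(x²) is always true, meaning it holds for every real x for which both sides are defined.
Claim: tan²(x) = tan(x²).
Test a specific point where both sides are defined: x = π/6.
LHS = tan²(x) ≈ 0.3333
RHS = tan(x²) ≈ 0.2812
Since 0.3333 ≠ 0.2812, the equation fails at this point, so it cannot hold for every real x for which both sides are defined.
tan²(x) means (tan x)², squaring the output; tan(x²) squares the input. These are different functions.

Conclusion: No, this is NOT an identity.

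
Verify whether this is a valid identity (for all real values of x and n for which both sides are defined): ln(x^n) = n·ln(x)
Claim: ln(x^n) = n·ln(x).
Reasoning: The right side requires x > 0. For x > 0, x^n = (e^(ln x))^n = e^(n·ln x), so taking ln of both sides gives ln(x^n) = n·ln(x).
So the two sides agree for all real values of x and n for which both sides are defined.

Conclusion: Yes, this is an identity.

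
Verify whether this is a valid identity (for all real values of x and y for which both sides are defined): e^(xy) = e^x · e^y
Claim: e^(xy) = e^x · e^y.
Test a specific point where both sides are defined: x = 3/2, y = 3/2.
LHS = e^(xy) ≈ 9.4877
RHS = e^x · e^y ≈ 20.0855
Since 9.4877 ≠ 20.0855, the equation fails at this point, so it cannot hold for all real values of x and y for which both sides are defined.
e^x · e^y = e^(x+y), not e^(xy).

Conclusion: No, this is NOT an identity.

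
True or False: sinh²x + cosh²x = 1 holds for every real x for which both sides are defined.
Claim: sinh²x + cosh²x = 1.
Test a specific point where both sides are defined: x = 3.
LHS = sinh²x + cosh²x ≈ 201.7156
RHS = 1 ≈ 1.0000
Since 201.7156 ≠ 1.0000, the equation fails at this point, so it cannot hold for every real x for which both sides are defined.
The correct hyperbolic identity is cosh²x - sinh²x = 1 (a difference); the sum sinh²x + cosh²x equals cosh(2x).

Conclusion: False.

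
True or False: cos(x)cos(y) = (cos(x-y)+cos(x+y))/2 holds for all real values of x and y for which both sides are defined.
Claim: cos(x)cos(y) = (cos(x-y)+cos(x+y))/2.
Reasoning: cos(x-y) = cos(x)cos(y) + sin(x)sin(y) and cos(x+y) = cos(x)cos(y) - sin(x)sin(y). Adding, cos(x-y) + cos(x+y) = 2cos(x)cos(y); divide by 2.
So the two sides agree for all real values of x and y for which both sides are defined.

Conclusion: True.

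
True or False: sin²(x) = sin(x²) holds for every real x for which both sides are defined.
False.

Claim: sin²(x) = sin(x²).
Test a specific point where both sides are defined: x = -π/3.
LHS = sin²(x) ≈ 0.7500
RHS = sin(x²) ≈ 0.8897
Since 0.7500 ≠ 0.8897, the equation fails at this point, so it cannot hold for every real x for which both sides are defined.
sin²(x) means (sin x)², squaring the output; sin(x²) squares the input. These are different functions.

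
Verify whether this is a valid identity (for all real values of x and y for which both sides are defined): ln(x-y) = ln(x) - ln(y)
No, this is NOT an identity.

Claim: ln(x-y) = ln(x) - ln(y).
Test a specific point where both sides are defined: x = 5, y = 1.
LHS = ln(x-y) ≈ 1.3863
RHS = ln(x) - ln(y) ≈ 1.6094
Since 1.3863 ≠ 1.6094, the equation fails at this point, so it cannot hold for all real values of x and y for which both sides are defined.
ln(x) - ln(y) = ln(x/y), not ln(x-y).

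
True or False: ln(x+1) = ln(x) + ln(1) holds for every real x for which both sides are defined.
Claim: ln(x+1) = ln(x) + ln(1).
Test a specific point where both sides are defined: x = 1/2.
LHS = ln(x+1) ≈ 0.4055
RHS = ln(x) + ln(1) ≈ -0.6931
Since 0.4055 ≠ -0.6931, the equation fails at this point, so it cannot hold for every real x for which both sides are defined.
ln(1) = 0, so the right side is just ln(x), which differs from ln(x+1).

Conclusion: False.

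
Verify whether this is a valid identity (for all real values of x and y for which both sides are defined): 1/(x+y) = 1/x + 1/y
Claim: 1/(x+y) = 1/x + 1/y.
Test a specific point where both sides are defined: x = 2, y = -3.
LHS = 1/(x+y) ≈ -1.0000
RHS = 1/x + 1/y ≈ 0.1667
Since -1.0000 ≠ 0.1667, the equation fails at this point, so it cannot hold for all real values of x and y for which both sides are defined.
1/x + 1/y = (x+y)/(xy), which is not 1/(x+y).

Conclusion: No, this is NOT an identity.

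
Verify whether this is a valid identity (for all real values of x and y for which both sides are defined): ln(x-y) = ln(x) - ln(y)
No, this is NOT an identity.

Claim: ln(x-y) = ln(x) - ln(y).
Test a specific point where both sides are defined: x = 2, y = 1.
LHS = ln(x-y) ≈ 0.0000
RHS = ln(x) - ln(y) ≈ 0.6931
Since 0.0000 ≠ 0.6931, the equation fails at this point, so it cannot hold for all real values of x and y for which both sides are defined.
ln(x) - ln(y) = ln(x/y), not ln(x-y).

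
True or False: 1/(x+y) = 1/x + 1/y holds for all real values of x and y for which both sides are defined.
False.

Claim: 1/(x+y) = 1/x + 1/y.
Test a specific point where both sides are defined: x = -2, y = -3.
LHS = 1/(x+y) ≈ -0.2000
RHS = 1/x + 1/y ≈ -0.8333
Since -0.2000 ≠ -0.8333, the equation fails at this point, so it cannot hold for all real values of x and y for which both sides are defined.
1/x + 1/y = (x+y)/(xy), which is not 1/(x+y).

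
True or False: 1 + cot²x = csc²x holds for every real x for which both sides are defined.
True.

Claim: 1 + cot²x = csc²x.
Reasoning: Start from sin²x + cos²x = 1 and divide every term by sin²x (allowed wherever cot x and csc x are defined): 1 + cot²x = 1/sin²x = csc²x.
So the two sides agree for every real x for which both sides are defined.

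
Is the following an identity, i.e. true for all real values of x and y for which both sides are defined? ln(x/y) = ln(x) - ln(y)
Yes, this is an identity.

Claim: ln(x/y) = ln(x) - ln(y).
Reasoning: Both sides are simultaneously defined only when x, y > 0. Write x = e^p, y = e^q. Then x/y = e^(p-q), so ln(x/y) = p - q = ln(x) - ln(y).
So the two sides agree for all real values of x and y for which both sides are defined.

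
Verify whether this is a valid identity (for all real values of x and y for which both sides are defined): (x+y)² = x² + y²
No, this is NOT an identity.

Claim: (x+y)² = x² + y².
Test a specific point where both sides are defined: x = -2, y = -3.
LHS = (x+y)² ≈ 25.0000
RHS = x² + y² ≈ 13.0000
Since 25.0000 ≠ 13.0000, the equation fails at this point, so it cannot hold for all real values of x and y for which both sides are defined.
The correct expansion is (x+y)² = x² + 2xy + y²; the cross term 2xy is missing.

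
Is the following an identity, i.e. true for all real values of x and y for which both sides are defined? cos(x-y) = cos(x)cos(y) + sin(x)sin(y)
Yes, this is an identity.

Claim: cos(x-y) = cos(x)cos(y) + sin(x)sin(y).
Reasoning: Replace y by -y in cos(x+y) = cos(x)cos(y) - sin(x)sin(y) and use cos(-y) = cos(y), sin(-y) = -sin(y): cos(x-y) = cos(x)cos(y) + sin(x)sin(y).
So the two sides agree for all real values of x and y for which both sides are defined.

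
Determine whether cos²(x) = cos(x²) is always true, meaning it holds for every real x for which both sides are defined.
No, this is NOT an identity.

Claim: cos²(x) = cos(x²).
Test a specific point where both sides are defined: x = 3π/4.
LHS = cos²(x) ≈ 0.5000
RHS = cos(x²) ≈ 0.7442
Since 0.5000 ≠ 0.7442, the equation fails at this point, so it cannot hold for every real x for which both sides are defined.
cos²(x) means (cos x)², squaring the output; cos(x²) squares the input. These are different functions.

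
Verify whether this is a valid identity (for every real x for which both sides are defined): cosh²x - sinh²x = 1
Claim: cosh²x - sinh²x = 1.
Reasoning: With cosh(x) = (e^x + e^-x)/2 and sinh(x) = (e^x - e^-x)/2: cosh²x = (e^(2x) + 2 + e^(-2x))/4 and sinh²x = (e^(2x) - 2 + e^(-2x))/4. Subtracting leaves 4/4 = 1.
So the two sides agree for every real x for which both sides are defined.

Conclusion: Yes, this is an identity.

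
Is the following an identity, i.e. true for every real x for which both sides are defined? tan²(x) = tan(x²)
Claim: tan²(x) = tan(x²).
Test a specific point where both sides are defined: x = 3π/4.
LHS = tan²(x) ≈ 1.0000
RHS = tan(x²) ≈ -0.8977
Since 1.0000 ≠ -0.8977, the equation fails at this point, so it cannot hold for every real x for which both sides are defined.
tan²(x) means (tan x)², squaring the output; tan(x²) squares the input. These are different functions.

Conclusion: No, this is NOT an identity.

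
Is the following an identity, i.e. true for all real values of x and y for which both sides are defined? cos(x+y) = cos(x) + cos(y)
Claim: cos(x+y) = cos(x) + cos(y).
Test a specific point where both sides are defined: x = π/4, y = π/2.
LHS = cos(x+y) ≈ -0.7071
RHS = cos(x) + cos(y) ≈ 0.7071
Since -0.7071 ≠ 0.7071, the equation fails at this point, so it cannot hold for all real values of x and y for which both sides are defined.
The correct expansion is cos(x+y) = cos(x)cos(y) - sin(x)sin(y); cosine is not additive.

Conclusion: No, this is NOT an identity.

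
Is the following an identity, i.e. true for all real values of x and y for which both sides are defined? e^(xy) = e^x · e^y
Claim: e^(xy) = e^x · e^y.
Test a specific point where both sides are defined: x = -1, y = 5.
LHS = e^(xy) ≈ 0.0067
RHS = e^x · e^y ≈ 54.5982
Since 0.0067 ≠ 54.5982, the equation fails at this point, so it cannot hold for all real values of x and y for which both sides are defined.
e^x · e^y = e^(x+y), not e^(xy).

Conclusion: No, this is NOT an identity.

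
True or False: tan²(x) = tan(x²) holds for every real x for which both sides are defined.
False.

Claim: tan²(x) = tan(x²).
Test a specific point where both sides are defined: x = -π/3.
LHS = tan²(x) ≈ 3.0000
RHS = tan(x²) ≈ 1.9485
Since 3.0000 ≠ 1.9485, the equation fails at this point, so it cannot hold for every real x for which both sides are defined.
tan²(x) means (tan x)², squaring the output; tan(x²) squares the input. These are different functions.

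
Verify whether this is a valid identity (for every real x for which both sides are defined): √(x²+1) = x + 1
Claim: √(x²+1) = x + 1.
Test a specific point where both sides are defined: x = 1.
LHS = √(x²+1) ≈ 1.4142
RHS = x + 1 ≈ 2.0000
Since 1.4142 ≠ 2.0000, the equation fails at this point, so it cannot hold for every real x for which both sides are defined.
(x+1)² = x² + 2x + 1 ≠ x² + 1 unless x = 0.

Conclusion: No, this is NOT an identity.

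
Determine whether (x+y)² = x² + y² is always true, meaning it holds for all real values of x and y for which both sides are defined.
Claim: (x+y)² = x² + y².
Test a specific point where both sides are defined: x = 3, y = 3/2.
LHS = (x+y)² ≈ 20.2500
RHS = x² + y² ≈ 11.2500
Since 20.2500 ≠ 11.2500, the equation fails at this point, so it cannot hold for all real values of x and y for which both sides are defined.
The correct expansion is (x+y)² = x² + 2xy + y²; the cross term 2xy is missing.

Conclusion: No, this is NOT an identity.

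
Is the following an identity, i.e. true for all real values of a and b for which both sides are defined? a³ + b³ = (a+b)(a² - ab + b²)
Yes, this is an identity.

Claim: a³ + b³ = (a+b)(a² - ab + b²).
Reasoning: Expand the right side: (a+b)(a² - ab + b²) = a³ - a²b + ab² + a²b - ab² + b³ = a³ + b³ (the middle terms cancel in pairs).
So the two sides agree for all real values of a and b for which both sides are defined.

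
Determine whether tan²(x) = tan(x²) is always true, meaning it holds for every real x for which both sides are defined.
No, this is NOT an identity.

Claim: tan²(x) = tan(x²).
Test a specific point where both sides are defined: x = π/3.
LHS = tan²(x) ≈ 3.0000
RHS = tan(x²) ≈ 1.9485
Since 3.0000 ≠ 1.9485, the equation fails at this point, so it cannot hold for every real x for which both sides are defined.
tan²(x) means (tan x)², squaring the output; tan(x²) squares the input. These are different functions.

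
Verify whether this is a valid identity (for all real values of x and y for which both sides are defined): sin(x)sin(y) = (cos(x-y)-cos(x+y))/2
Claim: sin(x)sin(y) = (cos(x-y)-cos(x+y))/2.
Reasoning: cos(x-y) = cos(x)cos(y) + sin(x)sin(y) and cos(x+y) = cos(x)cos(y) - sin(x)sin(y). Subtracting, cos(x-y) - cos(x+y) = 2sin(x)sin(y); divide by 2.
So the two sides agree for all real values of x and y for which both sides are defined.

Conclusion: Yes, this is an identity.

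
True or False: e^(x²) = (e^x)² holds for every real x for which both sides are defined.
Claim: e^(x²) = (e^x)².
Test a specific point where both sides are defined: x = 3/2.
LHS = e^(x²) ≈ 9.4877
RHS = (e^x)² ≈ 20.0855
Since 9.4877 ≠ 20.0855, the equation fails at this point, so it cannot hold for every real x for which both sides are defined.
(e^x)² = e^(2x), and 2x ≠ x² in general.

Conclusion: False.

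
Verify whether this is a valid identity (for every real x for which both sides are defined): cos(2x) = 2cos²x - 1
Yes, this is an identity.

Claim: cos(2x) = 2cos²x - 1.
Reasoning: cos(2x) = cos²x - sin²x. Replace sin²x by 1 - cos²x: cos²x - (1 - cos²x) = 2cos²x - 1.
So the two sides agree for every real x for which both sides are defined.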